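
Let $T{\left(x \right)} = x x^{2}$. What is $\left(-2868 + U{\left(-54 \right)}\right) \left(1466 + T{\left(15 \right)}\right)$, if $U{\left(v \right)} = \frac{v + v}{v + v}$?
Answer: $-13879147$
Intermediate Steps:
$T{\left(x \right)} = x^{3}$
$U{\left(v \right)} = 1$ ($U{\left(v \right)} = \frac{2 v}{2 v} = 2 v \frac{1}{2 v} = 1$)
$\left(-2868 + U{\left(-54 \right)}\right) \left(1466 + T{\left(15 \right)}\right) = \left(-2868 + 1\right) \left(1466 + 15^{3}\right) = - 2867 \left(1466 + 3375\right) = \left(-2867\right) 4841 = -13879147$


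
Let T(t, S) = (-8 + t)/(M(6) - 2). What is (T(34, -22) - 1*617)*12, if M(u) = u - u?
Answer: -7560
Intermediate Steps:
M(u) = 0
T(t, S) = 4 - t/2 (T(t, S) = (-8 + t)/(0 - 2) = (-8 + t)/(-2) = (-8 + t)*(-½) = 4 - t/2)
(T(34, -22) - 1*617)*12 = ((4 - ½*34) - 1*617)*12 = ((4 - 17) - 617)*12 = (-13 - 617)*12 = -630*12 = -7560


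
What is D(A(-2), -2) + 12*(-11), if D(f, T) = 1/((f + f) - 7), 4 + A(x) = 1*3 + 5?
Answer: -131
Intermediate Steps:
A(x) = 4 (A(x) = -4 + (1*3 + 5) = -4 + (3 + 5) = -4 + 8 = 4)
D(f, T) = 1/(-7 + 2*f) (D(f, T) = 1/(2*f - 7) = 1/(-7 + 2*f))
D(A(-2), -2) + 12*(-11) = 1/(-7 + 2*4) + 12*(-11) = 1/(-7 + 8) - 132 = 1/1 - 132 = 1 - 132 = -131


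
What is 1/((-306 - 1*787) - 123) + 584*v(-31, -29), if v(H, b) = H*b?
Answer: 638419455/1216 ≈ 5.2502e+5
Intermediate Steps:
1/((-306 - 1*787) - 123) + 584*v(-31, -29) = 1/((-306 - 1*787) - 123) + 584*(-31*(-29)) = 1/((-306 - 787) - 123) + 584*899 = 1/(-1093 - 123) + 525016 = 1/(-1216) + 525016 = -1/1216 + 525016 = 638419455/1216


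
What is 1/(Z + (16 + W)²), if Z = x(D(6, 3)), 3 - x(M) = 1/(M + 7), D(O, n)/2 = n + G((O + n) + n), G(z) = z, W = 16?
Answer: 37/37998 ≈ 0.00097374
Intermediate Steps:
D(O, n) = 2*O + 6*n (D(O, n) = 2*(n + ((O + n) + n)) = 2*(n + (O + 2*n)) = 2*(O + 3*n) = 2*O + 6*n)
x(M) = 3 - 1/(7 + M) (x(M) = 3 - 1/(M + 7) = 3 - 1/(7 + M))
Z = 110/37 (Z = (20 + 3*(2*6 + 6*3))/(7 + (2*6 + 6*3)) = (20 + 3*(12 + 18))/(7 + (12 + 18)) = (20 + 3*30)/(7 + 30) = (20 + 90)/37 = (1/37)*110 = 110/37 ≈ 2.9730)
1/(Z + (16 + W)²) = 1/(110/37 + (16 + 16)²) = 1/(110/37 + 32²) = 1/(110/37 + 1024) = 1/(37998/37) = 37/37998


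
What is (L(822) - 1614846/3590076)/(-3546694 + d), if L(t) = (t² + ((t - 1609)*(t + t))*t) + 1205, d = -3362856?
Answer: 635951883020683/4134301604300 ≈ 153.82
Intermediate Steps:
L(t) = 1205 + t² + 2*t²*(-1609 + t) (L(t) = (t² + ((-1609 + t)*(2*t))*t) + 1205 = (t² + (2*t*(-1609 + t))*t) + 1205 = (t² + 2*t²*(-1609 + t)) + 1205 = 1205 + t² + 2*t²*(-1609 + t))
(L(822) - 1614846/3590076)/(-3546694 + d) = ((1205 - 3217*822² + 2*822³) - 1614846/3590076)/(-3546694 - 3362856) = ((1205 - 3217*675684 + 2*555412248) - 1614846*1/3590076)/(-6909550) = ((1205 - 2173675428 + 1110824496) - 269141/598346)*(-1/6909550) = (-1062849727 - 269141/598346)*(-1/6909550) = -635951883020683/598346*(-1/6909550) = 635951883020683/4134301604300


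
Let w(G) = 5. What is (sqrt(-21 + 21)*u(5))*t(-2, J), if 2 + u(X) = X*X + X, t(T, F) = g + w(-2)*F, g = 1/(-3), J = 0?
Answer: 0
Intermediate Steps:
g = -1/3 (g = 1*(-1/3) = -1/3 ≈ -0.33333)
t(T, F) = -1/3 + 5*F
u(X) = -2 + X + X**2 (u(X) = -2 + (X*X + X) = -2 + (X**2 + X) = -2 + (X + X**2) = -2 + X + X**2)
(sqrt(-21 + 21)*u(5))*t(-2, J) = (sqrt(-21 + 21)*(-2 + 5 + 5**2))*(-1/3 + 5*0) = (sqrt(0)*(-2 + 5 + 25))*(-1/3 + 0) = (0*28)*(-1/3) = 0*(-1/3) = 0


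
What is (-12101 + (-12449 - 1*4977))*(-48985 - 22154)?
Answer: 2100521253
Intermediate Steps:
(-12101 + (-12449 - 1*4977))*(-48985 - 22154) = (-12101 + (-12449 - 4977))*(-71139) = (-12101 - 17426)*(-71139) = -29527*(-71139) = 2100521253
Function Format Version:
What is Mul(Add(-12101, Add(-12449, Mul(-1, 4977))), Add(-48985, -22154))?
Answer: 2100521253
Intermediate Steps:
Mul(Add(-12101, Add(-12449, Mul(-1, 4977))), Add(-48985, -22154)) = Mul(Add(-12101, Add(-12449, -4977)), -71139) = Mul(Add(-12101, -17426), -71139) = Mul(-29527, -71139) = 2100521253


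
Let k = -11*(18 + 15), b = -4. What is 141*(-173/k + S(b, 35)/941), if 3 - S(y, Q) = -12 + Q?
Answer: 7310051/113861 ≈ 64.202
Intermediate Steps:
k = -363 (k = -11*33 = -363)
S(y, Q) = 15 - Q (S(y, Q) = 3 - (-12 + Q) = 3 + (12 - Q) = 15 - Q)
141*(-173/k + S(b, 35)/941) = 141*(-173/(-363) + (15 - 1*35)/941) = 141*(-173*(-1/363) + (15 - 35)*(1/941)) = 141*(173/363 - 20*1/941) = 141*(173/363 - 20/941) = 141*(155533/341583) = 7310051/113861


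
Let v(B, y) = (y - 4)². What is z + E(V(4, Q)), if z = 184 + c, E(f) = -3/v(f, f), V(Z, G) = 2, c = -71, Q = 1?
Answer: 449/4 ≈ 112.25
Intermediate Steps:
v(B, y) = (-4 + y)²
E(f) = -3/(-4 + f)²
z = 113 (z = 184 - 71 = 113)
z + E(V(4, Q)) = 113 - 3/(-4 + 2)² = 113 - 3/(-2)² = 113 - 3*¼ = 113 - ¾ = 449/4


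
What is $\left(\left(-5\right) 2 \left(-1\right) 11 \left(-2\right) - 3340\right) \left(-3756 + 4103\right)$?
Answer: $-1235320$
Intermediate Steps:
$\left(\left(-5\right) 2 \left(-1\right) 11 \left(-2\right) - 3340\right) \left(-3756 + 4103\right) = \left(\left(-10\right) \left(-1\right) 11 \left(-2\right) - 3340\right) 347 = \left(10 \cdot 11 \left(-2\right) - 3340\right) 347 = \left(110 \left(-2\right) - 3340\right) 347 = \left(-220 - 3340\right) 347 = \left(-3560\right) 347 = -1235320$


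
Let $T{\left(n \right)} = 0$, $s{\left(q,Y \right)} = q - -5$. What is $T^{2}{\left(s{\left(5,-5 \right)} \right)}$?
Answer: $0$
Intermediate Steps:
$s{\left(q,Y \right)} = 5 + q$ ($s{\left(q,Y \right)} = q + 5 = 5 + q$)
$T^{2}{\left(s{\left(5,-5 \right)} \right)} = 0^{2} = 0$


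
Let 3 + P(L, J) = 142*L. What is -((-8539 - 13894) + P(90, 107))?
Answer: 9656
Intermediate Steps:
P(L, J) = -3 + 142*L
-((-8539 - 13894) + P(90, 107)) = -((-8539 - 13894) + (-3 + 142*90)) = -(-22433 + (-3 + 12780)) = -(-22433 + 12777) = -1*(-9656) = 9656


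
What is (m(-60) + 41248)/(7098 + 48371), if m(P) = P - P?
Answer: 41248/55469 ≈ 0.74362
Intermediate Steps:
m(P) = 0
(m(-60) + 41248)/(7098 + 48371) = (0 + 41248)/(7098 + 48371) = 41248/55469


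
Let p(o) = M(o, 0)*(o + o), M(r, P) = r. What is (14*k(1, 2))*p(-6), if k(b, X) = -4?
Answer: -4032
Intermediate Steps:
p(o) = 2*o**2 (p(o) = o*(o + o) = o*(2*o) = 2*o**2)
(14*k(1, 2))*p(-6) = (14*(-4))*(2*(-6)**2) = -112*36 = -56*72 = -4032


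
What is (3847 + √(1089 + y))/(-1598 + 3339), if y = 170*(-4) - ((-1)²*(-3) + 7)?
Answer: 3847/1741 + 9*√5/1741 ≈ 2.2212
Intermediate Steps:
y = -684 (y = -680 - (1*(-3) + 7) = -680 - (-3 + 7) = -680 - 1*4 = -680 - 4 = -684)
(3847 + √(1089 + y))/(-1598 + 3339) = (3847 + √(1089 - 684))/(-1598 + 3339) = (3847 + √405)/1741 = (3847 + 9*√5)*(1/1741) = 3847/1741 + 9*√5/1741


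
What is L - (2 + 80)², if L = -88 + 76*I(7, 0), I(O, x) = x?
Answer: -6812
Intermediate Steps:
L = -88 (L = -88 + 76*0 = -88 + 0 = -88)
L - (2 + 80)² = -88 - (2 + 80)² = -88 - 1*82² = -88 - 1*6724 = -88 - 6724 = -6812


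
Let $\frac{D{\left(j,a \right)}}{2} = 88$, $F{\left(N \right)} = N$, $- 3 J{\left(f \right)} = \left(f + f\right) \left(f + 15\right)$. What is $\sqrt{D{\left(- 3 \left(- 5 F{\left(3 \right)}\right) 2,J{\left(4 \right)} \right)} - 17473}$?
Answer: $7 i \sqrt{353} \approx 131.52 i$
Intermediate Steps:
$J{\left(f \right)} = - \frac{2 f \left(15 + f\right)}{3}$ ($J{\left(f \right)} = - \frac{\left(f + f\right) \left(f + 15\right)}{3} = - \frac{2 f \left(15 + f\right)}{3}$)
$D{\left(j,a \right)} = 176$ ($D{\left(j,a \right)} = 2 \cdot 88 = 176$)
$\sqrt{D{\left(- 3 \left(- 5 F{\left(3 \right)}\right) 2,J{\left(4 \right)} \right)} - 17473} = \sqrt{176 - 17473} = \sqrt{-17297} = 7 i \sqrt{353}$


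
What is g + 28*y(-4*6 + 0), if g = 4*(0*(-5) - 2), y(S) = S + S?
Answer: -1352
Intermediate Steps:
y(S) = 2*S
g = -8 (g = 4*(0 - 2) = 4*(-2) = -8)
g + 28*y(-4*6 + 0) = -8 + 28*(2*(-4*6 + 0)) = -8 + 28*(2*(-24 + 0)) = -8 + 28*(2*(-24)) = -8 + 28*(-48) = -8 - 1344 = -1352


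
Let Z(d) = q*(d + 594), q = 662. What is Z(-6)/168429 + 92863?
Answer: 5213737161/56143 ≈ 92865.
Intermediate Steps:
Z(d) = 393228 + 662*d (Z(d) = 662*(d + 594) = 662*(594 + d) = 393228 + 662*d)
Z(-6)/168429 + 92863 = (393228 + 662*(-6))/168429 + 92863 = (393228 - 3972)*(1/168429) + 92863 = 389256*(1/168429) + 92863 = 129752/56143 + 92863 = 5213737161/56143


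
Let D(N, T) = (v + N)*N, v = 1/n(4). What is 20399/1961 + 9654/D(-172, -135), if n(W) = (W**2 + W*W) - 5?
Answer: 8400855071/783023378 ≈ 10.729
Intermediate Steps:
n(W) = -5 + 2*W**2 (n(W) = (W**2 + W**2) - 5 = 2*W**2 - 5 = -5 + 2*W**2)
v = 1/27 (v = 1/(-5 + 2*4**2) = 1/(-5 + 2*16) = 1/(-5 + 32) = 1/27 ≈ 0.037037)
D(N, T) = N*(1/27 + N) (D(N, T) = (1/27 + N)*N = N*(1/27 + N))
20399/1961 + 9654/D(-172, -135) = 20399/1961 + 9654/((-172*(1/27 - 172))) = 20399*(1/1961) + 9654/((-172*(-4643/27))) = 20399/1961 + 9654/(798596/27) = 20399/1961 + 9654*(27/798596) = 20399/1961 + 130329/399298 = 8400855071/783023378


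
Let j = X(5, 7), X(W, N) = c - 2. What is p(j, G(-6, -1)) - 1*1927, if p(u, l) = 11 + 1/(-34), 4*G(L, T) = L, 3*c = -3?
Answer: -65145/34 ≈ -1916.0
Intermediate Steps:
c = -1 (c = (⅓)*(-3) = -1)
X(W, N) = -3 (X(W, N) = -1 - 2 = -3)
G(L, T) = L/4
j = -3
p(u, l) = 373/34 (p(u, l) = 11 - 1/34 = 373/34)
p(j, G(-6, -1)) - 1*1927 = 373/34 - 1*1927 = 373/34 - 1927 = -65145/34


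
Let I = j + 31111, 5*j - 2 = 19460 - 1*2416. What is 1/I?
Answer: 5/172601 ≈ 2.8969e-5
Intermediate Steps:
j = 17046/5 (j = 2/5 + (19460 - 1*2416)/5 = 2/5 + (19460 - 2416)/5 = 2/5 + (1/5)*17044 = 2/5 + 17044/5 = 17046/5 ≈ 3409.2)
I = 172601/5 (I = 17046/5 + 31111 = 172601/5 ≈ 34520.)
1/I = 1/(172601/5) = 5/172601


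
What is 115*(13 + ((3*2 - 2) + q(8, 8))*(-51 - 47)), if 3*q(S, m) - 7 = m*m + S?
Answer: -1021085/3 ≈ -3.4036e+5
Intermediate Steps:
q(S, m) = 7/3 + S/3 + m**2/3 (q(S, m) = 7/3 + (m*m + S)/3 = 7/3 + (m**2 + S)/3 = 7/3 + (S + m**2)/3 = 7/3 + (S/3 + m**2/3) = 7/3 + S/3 + m**2/3)
115*(13 + ((3*2 - 2) + q(8, 8))*(-51 - 47)) = 115*(13 + ((3*2 - 2) + (7/3 + (1/3)*8 + (1/3)*8**2))*(-51 - 47)) = 115*(13 + ((6 - 2) + (7/3 + 8/3 + (1/3)*64))*(-98)) = 115*(13 + (4 + (7/3 + 8/3 + 64/3))*(-98)) = 115*(13 + (4 + 79/3)*(-98)) = 115*(13 + (91/3)*(-98)) = 115*(13 - 8918/3) = 115*(-8879/3) = -1021085/3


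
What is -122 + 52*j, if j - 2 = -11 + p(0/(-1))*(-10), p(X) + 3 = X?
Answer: 970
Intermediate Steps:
p(X) = -3 + X
j = 21 (j = 2 + (-11 + (-3 + 0/(-1))*(-10)) = 2 + (-11 + (-3 + 0*(-1))*(-10)) = 2 + (-11 + (-3 + 0)*(-10)) = 2 + (-11 - 3*(-10)) = 2 + (-11 + 30) = 2 + 19 = 21)
-122 + 52*j = -122 + 52*21 = -122 + 1092 = 970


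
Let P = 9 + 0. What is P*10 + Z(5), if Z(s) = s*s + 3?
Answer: 118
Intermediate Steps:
Z(s) = 3 + s² (Z(s) = s² + 3 = 3 + s²)
P = 9
P*10 + Z(5) = 9*10 + (3 + 5²) = 90 + (3 + 25) = 90 + 28 = 118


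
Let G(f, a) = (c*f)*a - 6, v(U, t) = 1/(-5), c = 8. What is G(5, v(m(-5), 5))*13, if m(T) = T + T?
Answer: -182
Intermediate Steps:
m(T) = 2*T
v(U, t) = -⅕
G(f, a) = -6 + 8*a*f (G(f, a) = (8*f)*a - 6 = 8*a*f - 6 = -6 + 8*a*f)
G(5, v(m(-5), 5))*13 = (-6 + 8*(-⅕)*5)*13 = (-6 - 8)*13 = -14*13 = -182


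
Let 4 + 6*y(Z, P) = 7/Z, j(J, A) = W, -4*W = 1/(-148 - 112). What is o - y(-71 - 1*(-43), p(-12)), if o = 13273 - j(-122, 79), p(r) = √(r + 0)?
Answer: 41413967/3120 ≈ 13274.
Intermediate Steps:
W = 1/1040 (W = -1/(4*(-148 - 112)) = -¼/(-260) = -¼*(-1/260) = 1/1040 ≈ 0.00096154)
j(J, A) = 1/1040
p(r) = √r
y(Z, P) = -⅔ + 7/(6*Z) (y(Z, P) = -⅔ + (7/Z)/6 = -⅔ + 7/(6*Z))
o = 13803919/1040 (o = 13273 - 1*1/1040 = 13273 - 1/1040 = 13803919/1040 ≈ 13273.)
o - y(-71 - 1*(-43), p(-12)) = 13803919/1040 - (7 - 4*(-71 - 1*(-43)))/(6*(-71 - 1*(-43))) = 13803919/1040 - (7 - 4*(-71 + 43))/(6*(-71 + 43)) = 13803919/1040 - (7 - 4*(-28))/(6*(-28)) = 13803919/1040 - (-1)*(7 + 112)/(6*28) = 13803919/1040 - (-1)*119/(6*28) = 13803919/1040 - 1*(-17/24) = 13803919/1040 + 17/24 = 41413967/3120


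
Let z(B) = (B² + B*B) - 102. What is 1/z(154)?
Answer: 1/47330 ≈ 2.1128e-5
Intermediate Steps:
z(B) = -102 + 2*B² (z(B) = (B² + B²) - 102 = 2*B² - 102 = -102 + 2*B²)
1/z(154) = 1/(-102 + 2*154²) = 1/(-102 + 2*23716) = 1/(-102 + 47432) = 1/47330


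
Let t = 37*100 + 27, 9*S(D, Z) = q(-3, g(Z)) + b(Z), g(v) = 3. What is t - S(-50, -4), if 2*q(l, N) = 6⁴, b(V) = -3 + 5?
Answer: 32893/9 ≈ 3654.8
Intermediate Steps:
b(V) = 2
q(l, N) = 648 (q(l, N) = (½)*6⁴ = (½)*1296 = 648)
S(D, Z) = 650/9 (S(D, Z) = (648 + 2)/9 = (⅑)*650 = 650/9)
t = 3727 (t = 3700 + 27 = 3727)
t - S(-50, -4) = 3727 - 1*650/9 = 3727 - 650/9 = 32893/9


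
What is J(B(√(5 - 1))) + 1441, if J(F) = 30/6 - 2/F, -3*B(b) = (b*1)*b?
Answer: 2895/2 ≈ 1447.5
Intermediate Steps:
B(b) = -b²/3 (B(b) = -b*1*b/3 = -b*b/3 = -b²/3)
J(F) = 5 - 2/F (J(F) = 30*(⅙) - 2/F = 5 - 2/F)
J(B(√(5 - 1))) + 1441 = (5 - 2*(-3/(5 - 1))) + 1441 = (5 - 2/((-(√4)²/3))) + 1441 = (5 - 2/((-⅓*2²))) + 1441 = (5 - 2/((-⅓*4))) + 1441 = (5 - 2/(-4/3)) + 1441 = (5 - 2*(-¾)) + 1441 = (5 + 3/2) + 1441 = 13/2 + 1441 = 2895/2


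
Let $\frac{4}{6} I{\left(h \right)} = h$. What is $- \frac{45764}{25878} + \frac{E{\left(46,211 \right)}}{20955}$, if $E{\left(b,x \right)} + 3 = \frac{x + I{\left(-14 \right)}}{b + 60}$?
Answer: $- \frac{8471306842}{4790082495} \approx -1.7685$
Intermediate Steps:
$I{\left(h \right)} = \frac{3 h}{2}$
$E{\left(b,x \right)} = -3 + \frac{-21 + x}{60 + b}$ ($E{\left(b,x \right)} = -3 + \frac{x + \frac{3}{2} \left(-14\right)}{b + 60} = -3 + \frac{x - 21}{60 + b} = -3 + \frac{-21 + x}{60 + b}$)
$- \frac{45764}{25878} + \frac{E{\left(46,211 \right)}}{20955} = - \frac{45764}{25878} + \frac{\frac{1}{60 + 46} \left(-201 + 211 - 138\right)}{20955} = \left(-45764\right) \frac{1}{25878} + \frac{-201 + 211 - 138}{106} \cdot \frac{1}{20955} = - \frac{22882}{12939} + \frac{1}{106} \left(-128\right) \frac{1}{20955} = - \frac{22882}{12939} - \frac{64}{1110615} = - \frac{8471306842}{4790082495}$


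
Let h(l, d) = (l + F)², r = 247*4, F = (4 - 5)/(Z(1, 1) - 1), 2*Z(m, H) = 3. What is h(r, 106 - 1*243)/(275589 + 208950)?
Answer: 972196/484539 ≈ 2.0064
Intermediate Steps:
Z(m, H) = 3/2 (Z(m, H) = (½)*3 = 3/2)
F = -2 (F = (4 - 5)/(3/2 - 1) = -1/½ = -1*2 = -2)
r = 988
h(l, d) = (-2 + l)² (h(l, d) = (l - 2)² = (-2 + l)²)
h(r, 106 - 1*243)/(275589 + 208950) = (-2 + 988)²/(275589 + 208950) = 986²/484539 = 972196*(1/484539) = 972196/484539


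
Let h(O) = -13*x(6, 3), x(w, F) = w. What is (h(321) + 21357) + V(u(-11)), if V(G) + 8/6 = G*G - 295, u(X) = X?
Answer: 63311/3 ≈ 21104.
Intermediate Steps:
V(G) = -889/3 + G² (V(G) = -4/3 + (G*G - 295) = -4/3 + (G² - 295) = -4/3 + (-295 + G²) = -889/3 + G²)
h(O) = -78 (h(O) = -13*6 = -78)
(h(321) + 21357) + V(u(-11)) = (-78 + 21357) + (-889/3 + (-11)²) = 21279 + (-889/3 + 121) = 21279 - 526/3 = 63311/3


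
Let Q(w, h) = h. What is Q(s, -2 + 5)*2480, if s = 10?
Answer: 7440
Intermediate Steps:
Q(s, -2 + 5)*2480 = (-2 + 5)*2480 = 3*2480 = 7440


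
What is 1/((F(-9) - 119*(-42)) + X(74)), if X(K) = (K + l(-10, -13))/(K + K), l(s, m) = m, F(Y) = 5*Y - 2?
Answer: 148/732809 ≈ 0.00020196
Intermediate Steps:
F(Y) = -2 + 5*Y
X(K) = (-13 + K)/(2*K) (X(K) = (K - 13)/(K + K) = (-13 + K)/((2*K)) = (-13 + K)*(1/(2*K)) = (-13 + K)/(2*K))
1/((F(-9) - 119*(-42)) + X(74)) = 1/(((-2 + 5*(-9)) - 119*(-42)) + (1/2)*(-13 + 74)/74) = 1/(((-2 - 45) + 4998) + (1/2)*(1/74)*61) = 1/((-47 + 4998) + 61/148) = 1/(4951 + 61/148) = 1/(732809/148) = 148/732809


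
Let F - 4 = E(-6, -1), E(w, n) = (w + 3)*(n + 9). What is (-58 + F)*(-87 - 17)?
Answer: 8112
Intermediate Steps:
E(w, n) = (3 + w)*(9 + n)
F = -20 (F = 4 + (27 + 3*(-1) + 9*(-6) - 1*(-6)) = 4 + (27 - 3 - 54 + 6) = 4 - 24 = -20)
(-58 + F)*(-87 - 17) = (-58 - 20)*(-87 - 17) = -78*(-104) = 8112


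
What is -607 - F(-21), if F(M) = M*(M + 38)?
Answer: -250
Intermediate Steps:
F(M) = M*(38 + M)
-607 - F(-21) = -607 - (-21)*(38 - 21) = -607 - (-21)*17 = -607 - 1*(-357) = -607 + 357 = -250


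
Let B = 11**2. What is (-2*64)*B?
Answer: -15488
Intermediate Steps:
B = 121
(-2*64)*B = -2*64*121 = -128*121 = -15488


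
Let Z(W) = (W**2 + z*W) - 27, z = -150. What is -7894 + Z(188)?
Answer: -777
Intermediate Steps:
Z(W) = -27 + W**2 - 150*W (Z(W) = (W**2 - 150*W) - 27 = -27 + W**2 - 150*W)
-7894 + Z(188) = -7894 + (-27 + 188**2 - 150*188) = -7894 + (-27 + 35344 - 28200) = -7894 + 7117 = -777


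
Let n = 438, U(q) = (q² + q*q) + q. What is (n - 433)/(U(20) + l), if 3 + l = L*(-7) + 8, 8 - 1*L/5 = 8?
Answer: 1/165 ≈ 0.0060606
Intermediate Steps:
U(q) = q + 2*q² (U(q) = (q² + q²) + q = 2*q² + q = q + 2*q²)
L = 0 (L = 40 - 5*8 = 40 - 40 = 0)
l = 5 (l = -3 + (0*(-7) + 8) = -3 + (0 + 8) = -3 + 8 = 5)
(n - 433)/(U(20) + l) = (438 - 433)/(20*(1 + 2*20) + 5) = 5/(20*(1 + 40) + 5) = 5/(20*41 + 5) = 5/(820 + 5) = 5/825 = 5*(1/825) = 1/165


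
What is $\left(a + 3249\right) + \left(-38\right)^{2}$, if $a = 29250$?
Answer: $33943$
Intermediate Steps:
$\left(a + 3249\right) + \left(-38\right)^{2} = \left(29250 + 3249\right) + \left(-38\right)^{2} = 32499 + 1444 = 33943$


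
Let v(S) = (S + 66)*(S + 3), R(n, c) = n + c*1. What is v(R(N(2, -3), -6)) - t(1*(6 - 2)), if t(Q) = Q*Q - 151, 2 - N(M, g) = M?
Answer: -45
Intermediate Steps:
N(M, g) = 2 - M
R(n, c) = c + n (R(n, c) = n + c = c + n)
t(Q) = -151 + Q**2 (t(Q) = Q**2 - 151 = -151 + Q**2)
v(S) = (3 + S)*(66 + S) (v(S) = (66 + S)*(3 + S) = (3 + S)*(66 + S))
v(R(N(2, -3), -6)) - t(1*(6 - 2)) = (198 + (-6 + (2 - 1*2))**2 + 69*(-6 + (2 - 1*2))) - (-151 + (1*(6 - 2))**2) = (198 + (-6 + (2 - 2))**2 + 69*(-6 + (2 - 2))) - (-151 + (1*4)**2) = (198 + (-6 + 0)**2 + 69*(-6 + 0)) - (-151 + 4**2) = (198 + (-6)**2 + 69*(-6)) - (-151 + 16) = (198 + 36 - 414) - 1*(-135) = -180 + 135 = -45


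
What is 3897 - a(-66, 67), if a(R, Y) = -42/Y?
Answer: 261141/67 ≈ 3897.6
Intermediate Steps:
3897 - a(-66, 67) = 3897 - (-42)/67 = 3897 - 1*(-42/67) = 3897 + 42/67 = 261141/67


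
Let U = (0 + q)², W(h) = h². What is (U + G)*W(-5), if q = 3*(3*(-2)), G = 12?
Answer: 8400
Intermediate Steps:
q = -18 (q = 3*(-6) = -18)
U = 324 (U = (0 - 18)² = (-18)² = 324)
(U + G)*W(-5) = (324 + 12)*(-5)² = 336*25 = 8400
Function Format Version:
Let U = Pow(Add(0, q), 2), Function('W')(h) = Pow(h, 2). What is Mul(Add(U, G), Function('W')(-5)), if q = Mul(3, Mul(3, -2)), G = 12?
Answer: 8400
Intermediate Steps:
q = -18 (q = Mul(3, -6) = -18)
U = 324 (U = Pow(Add(0, -18), 2) = Pow(-18, 2) = 324)
Mul(Add(U, G), Function('W')(-5)) = Mul(Add(324, 12), Pow(-5, 2)) = Mul(336, 25) = 8400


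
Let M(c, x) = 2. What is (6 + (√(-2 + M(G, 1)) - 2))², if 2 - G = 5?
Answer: 16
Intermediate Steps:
G = -3 (G = 2 - 1*5 = 2 - 5 = -3)
(6 + (√(-2 + M(G, 1)) - 2))² = (6 + (√(-2 + 2) - 2))² = (6 + (√0 - 2))² = (6 + (0 - 2))² = (6 - 2)² = 4² = 16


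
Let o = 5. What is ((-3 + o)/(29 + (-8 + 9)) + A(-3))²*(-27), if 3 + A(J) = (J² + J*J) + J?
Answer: -98283/25 ≈ -3931.3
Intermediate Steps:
A(J) = -3 + J + 2*J² (A(J) = -3 + ((J² + J*J) + J) = -3 + ((J² + J²) + J) = -3 + (2*J² + J) = -3 + (J + 2*J²) = -3 + J + 2*J²)
((-3 + o)/(29 + (-8 + 9)) + A(-3))²*(-27) = ((-3 + 5)/(29 + (-8 + 9)) + (-3 - 3 + 2*(-3)²))²*(-27) = (2/(29 + 1) + (-3 - 3 + 2*9))²*(-27) = (2/30 + (-3 - 3 + 18))²*(-27) = (2*(1/30) + 12)²*(-27) = (1/15 + 12)²*(-27) = (181/15)²*(-27) = (32761/225)*(-27) = -98283/25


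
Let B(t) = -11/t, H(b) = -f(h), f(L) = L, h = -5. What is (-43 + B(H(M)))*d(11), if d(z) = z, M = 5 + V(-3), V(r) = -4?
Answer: -2486/5 ≈ -497.20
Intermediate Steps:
M = 1 (M = 5 - 4 = 1)
H(b) = 5 (H(b) = -1*(-5) = 5)
(-43 + B(H(M)))*d(11) = (-43 - 11/5)*11 = -226/5*11 = -2486/5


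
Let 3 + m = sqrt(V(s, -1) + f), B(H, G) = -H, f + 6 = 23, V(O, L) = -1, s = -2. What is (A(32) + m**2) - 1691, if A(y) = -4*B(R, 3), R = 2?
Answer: -1682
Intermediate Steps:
f = 17 (f = -6 + 23 = 17)
A(y) = 8 (A(y) = -(-4)*2 = -4*(-2) = 8)
m = 1 (m = -3 + sqrt(-1 + 17) = -3 + sqrt(16) = -3 + 4 = 1)
(A(32) + m**2) - 1691 = (8 + 1**2) - 1691 = (8 + 1) - 1691 = 9 - 1691 = -1682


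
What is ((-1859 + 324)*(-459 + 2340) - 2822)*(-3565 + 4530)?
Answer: -2789001505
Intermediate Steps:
((-1859 + 324)*(-459 + 2340) - 2822)*(-3565 + 4530) = (-1535*1881 - 2822)*965 = (-2887335 - 2822)*965 = -2890157*965 = -2789001505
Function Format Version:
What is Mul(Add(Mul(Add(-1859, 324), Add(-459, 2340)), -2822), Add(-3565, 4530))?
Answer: -2789001505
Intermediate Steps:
Mul(Add(Mul(Add(-1859, 324), Add(-459, 2340)), -2822), Add(-3565, 4530)) = Mul(Add(Mul(-1535, 1881), -2822), 965) = Mul(Add(-2887335, -2822), 965) = Mul(-2890157, 965) = -2789001505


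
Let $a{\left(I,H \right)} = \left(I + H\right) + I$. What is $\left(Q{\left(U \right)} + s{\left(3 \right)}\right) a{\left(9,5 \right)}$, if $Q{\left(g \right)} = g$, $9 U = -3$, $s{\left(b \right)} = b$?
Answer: $\frac{184}{3} \approx 61.333$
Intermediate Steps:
$a{\left(I,H \right)} = H + 2 I$ ($a{\left(I,H \right)} = \left(H + I\right) + I = H + 2 I$)
$U = - \frac{1}{3}$ ($U = \frac{1}{9} \left(-3\right) = - \frac{1}{3} \approx -0.33333$)
$\left(Q{\left(U \right)} + s{\left(3 \right)}\right) a{\left(9,5 \right)} = \left(- \frac{1}{3} + 3\right) \left(5 + 2 \cdot 9\right) = \frac{8 \left(5 + 18\right)}{3} = \frac{8}{3} \cdot 23 = \frac{184}{3}$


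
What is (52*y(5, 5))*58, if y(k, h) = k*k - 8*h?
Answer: -45240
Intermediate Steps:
y(k, h) = k² - 8*h
(52*y(5, 5))*58 = (52*(5² - 8*5))*58 = (52*(25 - 40))*58 = (52*(-15))*58 = -780*58 = -45240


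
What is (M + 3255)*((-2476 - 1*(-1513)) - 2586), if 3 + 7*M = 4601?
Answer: -13883181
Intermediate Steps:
M = 4598/7 (M = -3/7 + (⅐)*4601 = -3/7 + 4601/7 = 4598/7 ≈ 656.86)
(M + 3255)*((-2476 - 1*(-1513)) - 2586) = (4598/7 + 3255)*((-2476 - 1*(-1513)) - 2586) = 27383*((-2476 + 1513) - 2586)/7 = 27383*(-963 - 2586)/7 = (27383/7)*(-3549) = -13883181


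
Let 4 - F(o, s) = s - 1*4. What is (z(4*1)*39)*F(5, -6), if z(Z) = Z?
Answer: 2184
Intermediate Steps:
F(o, s) = 8 - s (F(o, s) = 4 - (s - 1*4) = 4 - (s - 4) = 4 - (-4 + s) = 4 + (4 - s) = 8 - s)
(z(4*1)*39)*F(5, -6) = ((4*1)*39)*(8 - 1*(-6)) = (4*39)*(8 + 6) = 156*14 = 2184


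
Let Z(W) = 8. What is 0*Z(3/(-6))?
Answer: 0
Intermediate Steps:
0*Z(3/(-6)) = 0*8 = 0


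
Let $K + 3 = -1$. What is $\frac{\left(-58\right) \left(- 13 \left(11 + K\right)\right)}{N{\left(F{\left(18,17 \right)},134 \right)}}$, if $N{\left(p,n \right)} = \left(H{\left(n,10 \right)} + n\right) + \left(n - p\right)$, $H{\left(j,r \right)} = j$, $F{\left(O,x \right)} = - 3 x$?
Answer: $\frac{5278}{453} \approx 11.651$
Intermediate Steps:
$K = -4$ ($K = -3 - 1 = -4$)
$N{\left(p,n \right)} = - p + 3 n$ ($N{\left(p,n \right)} = \left(n + n\right) + \left(n - p\right) = 2 n + \left(n - p\right) = - p + 3 n$)
$\frac{\left(-58\right) \left(- 13 \left(11 + K\right)\right)}{N{\left(F{\left(18,17 \right)},134 \right)}} = \frac{\left(-58\right) \left(- 13 \left(11 - 4\right)\right)}{- \left(-3\right) 17 + 3 \cdot 134} = \frac{\left(-58\right) \left(\left(-13\right) 7\right)}{\left(-1\right) \left(-51\right) + 402} = \frac{\left(-58\right) \left(-91\right)}{51 + 402} = \frac{5278}{453}$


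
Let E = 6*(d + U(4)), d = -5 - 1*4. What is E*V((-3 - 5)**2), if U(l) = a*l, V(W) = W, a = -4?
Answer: -9600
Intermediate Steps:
d = -9 (d = -5 - 4 = -9)
U(l) = -4*l
E = -150 (E = 6*(-9 - 4*4) = 6*(-9 - 16) = 6*(-25) = -150)
E*V((-3 - 5)**2) = -150*(-3 - 5)**2 = -150*(-8)**2 = -150*64 = -9600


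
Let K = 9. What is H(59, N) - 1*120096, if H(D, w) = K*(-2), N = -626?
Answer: -120114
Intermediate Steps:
H(D, w) = -18 (H(D, w) = 9*(-2) = -18)
H(59, N) - 1*120096 = -18 - 1*120096 = -18 - 120096 = -120114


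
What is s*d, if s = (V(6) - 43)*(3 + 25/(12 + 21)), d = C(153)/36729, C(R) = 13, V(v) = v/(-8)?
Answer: -10075/173151 ≈ -0.058186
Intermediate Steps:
V(v) = -v/8 (V(v) = v*(-1/8) = -v/8)
d = 13/36729 ≈ 0.00035394
s = -5425/33 (s = (-1/8*6 - 43)*(3 + 25/(12 + 21)) = (-3/4 - 43)*(3 + 25/33) = -175*(3 + 25*(1/33))/4 = -175*(3 + 25/33)/4 = -175/4*124/33 = -5425/33 ≈ -164.39)
s*d = -5425/33*13/36729 = -10075/173151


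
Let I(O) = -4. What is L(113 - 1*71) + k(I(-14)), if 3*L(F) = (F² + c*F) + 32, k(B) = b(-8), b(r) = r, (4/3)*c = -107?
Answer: -3197/6 ≈ -532.83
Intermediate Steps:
c = -321/4 (c = (¾)*(-107) = -321/4 ≈ -80.250)
k(B) = -8
L(F) = 32/3 - 107*F/4 + F²/3 (L(F) = ((F² - 321*F/4) + 32)/3 = (32 + F² - 321*F/4)/3 = 32/3 - 107*F/4 + F²/3)
L(113 - 1*71) + k(I(-14)) = (32/3 - 107*(113 - 1*71)/4 + (113 - 1*71)²/3) - 8 = (32/3 - 107*(113 - 71)/4 + (113 - 71)²/3) - 8 = (32/3 - 107/4*42 + (⅓)*42²) - 8 = (32/3 - 2247/2 + (⅓)*1764) - 8 = (32/3 - 2247/2 + 588) - 8 = -3149/6 - 8 = -3197/6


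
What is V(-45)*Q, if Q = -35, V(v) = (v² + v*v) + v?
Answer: -140175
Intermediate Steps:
V(v) = v + 2*v² (V(v) = (v² + v²) + v = 2*v² + v = v + 2*v²)
V(-45)*Q = -45*(1 + 2*(-45))*(-35) = -45*(1 - 90)*(-35) = -45*(-89)*(-35) = 4005*(-35) = -140175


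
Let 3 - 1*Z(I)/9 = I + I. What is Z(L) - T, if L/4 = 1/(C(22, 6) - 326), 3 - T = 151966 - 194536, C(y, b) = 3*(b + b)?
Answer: -6169134/145 ≈ -42546.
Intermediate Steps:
C(y, b) = 6*b (C(y, b) = 3*(2*b) = 6*b)
T = 42573 (T = 3 - (151966 - 194536) = 3 - 1*(-42570) = 3 + 42570 = 42573)
L = -2/145 (L = 4/(6*6 - 326) = 4/(36 - 326) = 4/(-290) = 4*(-1/290) = -2/145 ≈ -0.013793)
Z(I) = 27 - 18*I (Z(I) = 27 - 9*(I + I) = 27 - 18*I)
Z(L) - T = (27 - 18*(-2/145)) - 1*42573 = (27 + 36/145) - 42573 = 3951/145 - 42573 = -6169134/145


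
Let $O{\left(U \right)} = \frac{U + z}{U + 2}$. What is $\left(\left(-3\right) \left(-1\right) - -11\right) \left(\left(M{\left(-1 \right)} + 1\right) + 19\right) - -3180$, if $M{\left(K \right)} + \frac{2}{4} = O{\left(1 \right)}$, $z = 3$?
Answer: $\frac{10415}{3} \approx 3471.7$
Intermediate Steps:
$O{\left(U \right)} = \frac{3 + U}{2 + U}$ ($O{\left(U \right)} = \frac{U + 3}{U + 2} = \frac{3 + U}{2 + U}$)
$M{\left(K \right)} = \frac{5}{6}$ ($M{\left(K \right)} = - \frac{1}{2} + \frac{3 + 1}{2 + 1} = - \frac{1}{2} + \frac{1}{3} \cdot 4 = - \frac{1}{2} + \frac{4}{3} = \frac{5}{6}$)
$\left(\left(-3\right) \left(-1\right) - -11\right) \left(\left(M{\left(-1 \right)} + 1\right) + 19\right) - -3180 = \left(\left(-3\right) \left(-1\right) - -11\right) \left(\left(\frac{5}{6} + 1\right) + 19\right) - -3180 = \left(3 + 11\right) \left(\frac{11}{6} + 19\right) + 3180 = 14 \cdot \frac{125}{6} + 3180 = \frac{875}{3} + 3180 = \frac{10415}{3}$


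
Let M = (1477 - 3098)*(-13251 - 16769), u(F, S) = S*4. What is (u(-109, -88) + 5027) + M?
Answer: 48667095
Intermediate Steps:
u(F, S) = 4*S
M = 48662420 (M = -1621*(-30020) = 48662420)
(u(-109, -88) + 5027) + M = (4*(-88) + 5027) + 48662420 = (-352 + 5027) + 48662420 = 4675 + 48662420 = 48667095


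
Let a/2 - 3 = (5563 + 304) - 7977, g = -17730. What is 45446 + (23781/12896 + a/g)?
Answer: 5195762866277/114323040 ≈ 45448.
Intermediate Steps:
a = -4214 (a = 6 + 2*((5563 + 304) - 7977) = 6 + 2*(5867 - 7977) = 6 + 2*(-2110) = 6 - 4220 = -4214)
45446 + (23781/12896 + a/g) = 45446 + (23781/12896 - 4214/(-17730)) = 45446 + (23781*(1/12896) - 4214*(-1/17730)) = 45446 + (23781/12896 + 2107/8865) = 45446 + 237990437/114323040 = 5195762866277/114323040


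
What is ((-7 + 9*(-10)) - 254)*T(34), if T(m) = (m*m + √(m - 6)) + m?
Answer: -417690 - 702*√7 ≈ -4.1955e+5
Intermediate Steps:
T(m) = m + m² + √(-6 + m) (T(m) = (m² + √(-6 + m)) + m = m + m² + √(-6 + m))
((-7 + 9*(-10)) - 254)*T(34) = ((-7 + 9*(-10)) - 254)*(34 + 34² + √(-6 + 34)) = ((-7 - 90) - 254)*(34 + 1156 + √28) = (-97 - 254)*(34 + 1156 + 2*√7) = -351*(1190 + 2*√7) = -417690 - 702*√7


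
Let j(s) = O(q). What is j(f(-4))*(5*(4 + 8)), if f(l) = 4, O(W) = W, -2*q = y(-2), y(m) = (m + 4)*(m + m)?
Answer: 240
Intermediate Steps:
y(m) = 2*m*(4 + m) (y(m) = (4 + m)*(2*m) = 2*m*(4 + m))
q = 4 (q = -(-2)*(4 - 2) = -(-2)*2 = -½*(-8) = 4)
j(s) = 4
j(f(-4))*(5*(4 + 8)) = 4*(5*(4 + 8)) = 4*(5*12) = 4*60 = 240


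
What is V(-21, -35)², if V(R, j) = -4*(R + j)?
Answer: 50176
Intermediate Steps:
V(R, j) = -4*R - 4*j
V(-21, -35)² = (-4*(-21) - 4*(-35))² = (84 + 140)² = 224² = 50176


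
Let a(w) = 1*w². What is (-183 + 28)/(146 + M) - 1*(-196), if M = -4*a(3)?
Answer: 4281/22 ≈ 194.59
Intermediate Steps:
a(w) = w²
M = -36 (M = -4*3² = -4*9 = -36)
(-183 + 28)/(146 + M) - 1*(-196) = (-183 + 28)/(146 - 36) - 1*(-196) = -155/110 + 196 = -155*1/110 + 196 = -31/22 + 196 = 4281/22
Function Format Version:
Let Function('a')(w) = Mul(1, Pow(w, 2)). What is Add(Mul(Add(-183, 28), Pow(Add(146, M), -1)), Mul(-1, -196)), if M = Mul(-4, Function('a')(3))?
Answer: Rational(4281, 22) ≈ 194.59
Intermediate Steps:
Function('a')(w) = Pow(w, 2)
M = -36 (M = Mul(-4, Pow(3, 2)) = Mul(-4, 9) = -36)
Add(Mul(Add(-183, 28), Pow(Add(146, M), -1)), Mul(-1, -196)) = Add(Mul(Add(-183, 28), Pow(Add(146, -36), -1)), Mul(-1, -196)) = Add(Mul(-155, Pow(110, -1)), 196) = Add(Mul(-155, Rational(1, 110)), 196) = Add(Rational(-31, 22), 196) = Rational(4281, 22)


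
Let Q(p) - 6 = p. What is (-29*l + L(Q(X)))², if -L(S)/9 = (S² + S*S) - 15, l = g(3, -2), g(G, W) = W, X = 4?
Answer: 2582449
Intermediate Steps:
Q(p) = 6 + p
l = -2
L(S) = 135 - 18*S² (L(S) = -9*((S² + S*S) - 15) = -9*((S² + S²) - 15) = -9*(2*S² - 15) = -9*(-15 + 2*S²) = 135 - 18*S²)
(-29*l + L(Q(X)))² = (-29*(-2) + (135 - 18*(6 + 4)²))² = (58 + (135 - 18*10²))² = (58 + (135 - 18*100))² = (58 + (135 - 1800))² = (58 - 1665)² = (-1607)² = 2582449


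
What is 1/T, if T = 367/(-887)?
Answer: -887/367 ≈ -2.4169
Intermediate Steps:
T = -367/887 (T = 367*(-1/887) = -367/887 ≈ -0.41375)
1/T = 1/(-367/887) = -887/367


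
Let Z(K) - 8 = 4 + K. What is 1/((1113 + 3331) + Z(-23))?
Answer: 1/4433 ≈ 0.00022558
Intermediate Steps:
Z(K) = 12 + K (Z(K) = 8 + (4 + K) = 12 + K)
1/((1113 + 3331) + Z(-23)) = 1/((1113 + 3331) + (12 - 23)) = 1/(4444 - 11) = 1/4433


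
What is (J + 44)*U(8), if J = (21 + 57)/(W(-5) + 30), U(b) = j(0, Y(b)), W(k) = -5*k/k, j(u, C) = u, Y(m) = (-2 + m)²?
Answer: 0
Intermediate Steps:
W(k) = -5 (W(k) = -5*1 = -5)
U(b) = 0
J = 78/25 (J = (21 + 57)/(-5 + 30) = 78/25 ≈ 3.1200)
(J + 44)*U(8) = (78/25 + 44)*0 = (1178/25)*0 = 0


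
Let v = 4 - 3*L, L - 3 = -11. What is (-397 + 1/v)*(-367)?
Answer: 4079205/28 ≈ 1.4569e+5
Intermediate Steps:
L = -8 (L = 3 - 11 = -8)
v = 28 (v = 4 - 3*(-8) = 4 + 24 = 28)
(-397 + 1/v)*(-367) = (-397 + 1/28)*(-367) = -11115/28*(-367) = 4079205/28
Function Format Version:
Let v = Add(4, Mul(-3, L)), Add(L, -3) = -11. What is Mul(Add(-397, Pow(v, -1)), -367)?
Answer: Rational(4079205, 28) ≈ 1.4569e+5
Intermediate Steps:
L = -8 (L = Add(3, -11) = -8)
v = 28 (v = Add(4, Mul(-3, -8)) = Add(4, 24) = 28)
Mul(Add(-397, Pow(v, -1)), -367) = Mul(Add(-397, Pow(28, -1)), -367) = Mul(Add(-397, Rational(1, 28)), -367) = Mul(Rational(-11115, 28), -367) = Rational(4079205, 28)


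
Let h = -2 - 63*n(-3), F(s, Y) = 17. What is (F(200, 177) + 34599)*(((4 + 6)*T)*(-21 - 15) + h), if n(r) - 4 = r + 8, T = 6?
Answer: -94467064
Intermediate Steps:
n(r) = 12 + r (n(r) = 4 + (r + 8) = 4 + (8 + r) = 12 + r)
h = -569 (h = -2 - 63*(12 - 3) = -2 - 63*9 = -2 - 567 = -569)
(F(200, 177) + 34599)*(((4 + 6)*T)*(-21 - 15) + h) = (17 + 34599)*(((4 + 6)*6)*(-21 - 15) - 569) = 34616*((10*6)*(-36) - 569) = 34616*(60*(-36) - 569) = 34616*(-2160 - 569) = 34616*(-2729) = -94467064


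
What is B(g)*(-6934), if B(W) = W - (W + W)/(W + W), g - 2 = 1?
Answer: -13868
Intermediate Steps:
g = 3 (g = 2 + 1 = 3)
B(W) = -1 + W (B(W) = W - 2*W/(2*W) = W - 2*W*1/(2*W) = W - 1*1 = W - 1 = -1 + W)
B(g)*(-6934) = (-1 + 3)*(-6934) = 2*(-6934) = -13868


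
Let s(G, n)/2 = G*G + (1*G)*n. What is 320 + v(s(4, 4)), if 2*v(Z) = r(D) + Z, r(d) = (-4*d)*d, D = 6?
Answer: 280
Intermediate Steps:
r(d) = -4*d²
s(G, n) = 2*G² + 2*G*n (s(G, n) = 2*(G*G + (1*G)*n) = 2*(G² + G*n) = 2*G² + 2*G*n)
v(Z) = -72 + Z/2 (v(Z) = (-4*6² + Z)/2 = (-4*36 + Z)/2 = (-144 + Z)/2 = -72 + Z/2)
320 + v(s(4, 4)) = 320 + (-72 + (2*4*(4 + 4))/2) = 320 + (-72 + (2*4*8)/2) = 320 + (-72 + (½)*64) = 320 + (-72 + 32) = 320 - 40 = 280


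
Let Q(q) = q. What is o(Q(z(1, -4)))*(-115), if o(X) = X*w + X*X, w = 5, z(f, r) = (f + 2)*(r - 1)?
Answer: -17250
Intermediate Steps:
z(f, r) = (-1 + r)*(2 + f) (z(f, r) = (2 + f)*(-1 + r) = (-1 + r)*(2 + f))
o(X) = X² + 5*X (o(X) = X*5 + X*X = 5*X + X² = X² + 5*X)
o(Q(z(1, -4)))*(-115) = ((-2 - 1*1 + 2*(-4) + 1*(-4))*(5 + (-2 - 1*1 + 2*(-4) + 1*(-4))))*(-115) = ((-2 - 1 - 8 - 4)*(5 + (-2 - 1 - 8 - 4)))*(-115) = -15*(5 - 15)*(-115) = -15*(-10)*(-115) = 150*(-115) = -17250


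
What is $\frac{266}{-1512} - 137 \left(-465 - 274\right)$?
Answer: $\frac{10934225}{108} \approx 1.0124 \cdot 10^{5}$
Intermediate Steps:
$\frac{266}{-1512} - 137 \left(-465 - 274\right) = 266 \left(- \frac{1}{1512}\right) - -101243 = - \frac{19}{108} + 101243 = \frac{10934225}{108}$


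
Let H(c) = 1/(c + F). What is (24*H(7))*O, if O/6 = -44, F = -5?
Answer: -3168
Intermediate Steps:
O = -264 (O = 6*(-44) = -264)
H(c) = 1/(-5 + c) (H(c) = 1/(c - 5) = 1/(-5 + c))
(24*H(7))*O = (24/(-5 + 7))*(-264) = (24/2)*(-264) = (24*(1/2))*(-264) = 12*(-264) = -3168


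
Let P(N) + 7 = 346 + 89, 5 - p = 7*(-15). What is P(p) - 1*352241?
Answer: -351813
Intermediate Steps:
p = 110 (p = 5 - 7*(-15) = 5 - 1*(-105) = 5 + 105 = 110)
P(N) = 428 (P(N) = -7 + (346 + 89) = -7 + 435 = 428)
P(p) - 1*352241 = 428 - 1*352241 = 428 - 352241 = -351813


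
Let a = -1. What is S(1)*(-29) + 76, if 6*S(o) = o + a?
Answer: 76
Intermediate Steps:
S(o) = -⅙ + o/6 (S(o) = (o - 1)/6 = (-1 + o)/6 = -⅙ + o/6)
S(1)*(-29) + 76 = (-⅙ + (⅙)*1)*(-29) + 76 = (-⅙ + ⅙)*(-29) + 76 = 0*(-29) + 76 = 0 + 76 = 76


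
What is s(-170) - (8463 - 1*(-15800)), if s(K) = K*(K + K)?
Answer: 33537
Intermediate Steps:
s(K) = 2*K² (s(K) = K*(2*K) = 2*K²)
s(-170) - (8463 - 1*(-15800)) = 2*(-170)² - (8463 - 1*(-15800)) = 2*28900 - (8463 + 15800) = 57800 - 1*24263 = 57800 - 24263 = 33537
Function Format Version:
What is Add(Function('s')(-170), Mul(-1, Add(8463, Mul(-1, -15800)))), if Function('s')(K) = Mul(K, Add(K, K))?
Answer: 33537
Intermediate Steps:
Function('s')(K) = Mul(2, Pow(K, 2)) (Function('s')(K) = Mul(K, Mul(2, K)) = Mul(2, Pow(K, 2)))
Add(Function('s')(-170), Mul(-1, Add(8463, Mul(-1, -15800)))) = Add(Mul(2, Pow(-170, 2)), Mul(-1, Add(8463, Mul(-1, -15800)))) = Add(Mul(2, 28900), Mul(-1, Add(8463, 15800))) = Add(57800, Mul(-1, 24263)) = Add(57800, -24263) = 33537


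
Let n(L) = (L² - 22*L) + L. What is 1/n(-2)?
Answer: 1/46 ≈ 0.021739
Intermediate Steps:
n(L) = L² - 21*L
1/n(-2) = 1/(-2*(-21 - 2)) = 1/(-2*(-23)) = 1/46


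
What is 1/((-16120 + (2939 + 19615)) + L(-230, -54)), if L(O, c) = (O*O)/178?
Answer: 89/599076 ≈ 0.00014856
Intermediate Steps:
L(O, c) = O²/178 (L(O, c) = O²*(1/178) = O²/178)
1/((-16120 + (2939 + 19615)) + L(-230, -54)) = 1/((-16120 + (2939 + 19615)) + (1/178)*(-230)²) = 1/((-16120 + 22554) + (1/178)*52900) = 1/(6434 + 26450/89) = 1/(599076/89) = 89/599076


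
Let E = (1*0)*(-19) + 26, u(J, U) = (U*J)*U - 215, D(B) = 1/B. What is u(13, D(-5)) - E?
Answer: -6012/25 ≈ -240.48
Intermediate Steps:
u(J, U) = -215 + J*U² (u(J, U) = (J*U)*U - 215 = J*U² - 215 = -215 + J*U²)
E = 26 (E = 0*(-19) + 26 = 0 + 26 = 26)
u(13, D(-5)) - E = (-215 + 13*(1/(-5))²) - 1*26 = (-215 + 13*(-⅕)²) - 26 = (-215 + 13*(1/25)) - 26 = (-215 + 13/25) - 26 = -5362/25 - 26 = -6012/25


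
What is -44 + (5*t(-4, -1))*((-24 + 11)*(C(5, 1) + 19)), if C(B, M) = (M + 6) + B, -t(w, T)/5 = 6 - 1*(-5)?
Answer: 110781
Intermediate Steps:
t(w, T) = -55 (t(w, T) = -5*(6 - 1*(-5)) = -5*(6 + 5) = -5*11 = -55)
C(B, M) = 6 + B + M (C(B, M) = (6 + M) + B = 6 + B + M)
-44 + (5*t(-4, -1))*((-24 + 11)*(C(5, 1) + 19)) = -44 + (5*(-55))*((-24 + 11)*((6 + 5 + 1) + 19)) = -44 - (-3575)*(12 + 19) = -44 - (-3575)*31 = -44 - 275*(-403) = -44 + 110825 = 110781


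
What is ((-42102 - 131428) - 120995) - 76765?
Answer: -371290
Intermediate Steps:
((-42102 - 131428) - 120995) - 76765 = (-173530 - 120995) - 76765 = -294525 - 76765 = -371290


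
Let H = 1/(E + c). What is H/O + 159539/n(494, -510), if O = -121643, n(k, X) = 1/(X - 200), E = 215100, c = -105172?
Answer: -1514679205515963761/13371971704 ≈ -1.1327e+8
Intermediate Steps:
n(k, X) = 1/(-200 + X)
H = 1/109928 (H = 1/(215100 - 105172) = 1/109928 ≈ 9.0969e-6)
H/O + 159539/n(494, -510) = (1/109928)/(-121643) + 159539/(1/(-200 - 510)) = (1/109928)*(-1/121643) + 159539/(1/(-710)) = -1/13371971704 + 159539/(-1/710) = -1/13371971704 + 159539*(-710) = -1/13371971704 - 113272690 = -1514679205515963761/13371971704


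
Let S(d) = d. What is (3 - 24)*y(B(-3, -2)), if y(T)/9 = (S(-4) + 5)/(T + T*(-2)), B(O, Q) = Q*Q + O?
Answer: 189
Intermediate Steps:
B(O, Q) = O + Q² (B(O, Q) = Q² + O = O + Q²)
y(T) = -9/T (y(T) = 9*((-4 + 5)/(T + T*(-2))) = 9*(1/(T - 2*T)) = 9*(1/(-T)) = 9*(1*(-1/T)) = 9*(-1/T) = -9/T)
(3 - 24)*y(B(-3, -2)) = (3 - 24)*(-9/(-3 + (-2)²)) = -(-189)/(-3 + 4) = -(-189)/1 = -(-189) = -21*(-9) = 189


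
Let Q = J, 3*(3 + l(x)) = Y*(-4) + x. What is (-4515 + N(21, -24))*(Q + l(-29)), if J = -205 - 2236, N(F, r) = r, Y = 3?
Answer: 11155349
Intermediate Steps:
J = -2441
l(x) = -7 + x/3 (l(x) = -3 + (3*(-4) + x)/3 = -3 + (-12 + x)/3 = -3 + (-4 + x/3) = -7 + x/3)
Q = -2441
(-4515 + N(21, -24))*(Q + l(-29)) = (-4515 - 24)*(-2441 + (-7 + (1/3)*(-29))) = -4539*(-2441 + (-7 - 29/3)) = -4539*(-2441 - 50/3) = -4539*(-7373/3) = 11155349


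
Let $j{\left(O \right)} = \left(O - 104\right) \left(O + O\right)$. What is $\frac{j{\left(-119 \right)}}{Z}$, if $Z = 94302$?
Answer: $\frac{26537}{47151} \approx 0.56281$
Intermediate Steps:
$j{\left(O \right)} = 2 O \left(-104 + O\right)$ ($j{\left(O \right)} = \left(-104 + O\right) 2 O = 2 O \left(-104 + O\right)$)
$\frac{j{\left(-119 \right)}}{Z} = \frac{2 \left(-119\right) \left(-104 - 119\right)}{94302} = 2 \left(-119\right) \left(-223\right) \frac{1}{94302} = 53074 \cdot \frac{1}{94302} = \frac{26537}{47151}$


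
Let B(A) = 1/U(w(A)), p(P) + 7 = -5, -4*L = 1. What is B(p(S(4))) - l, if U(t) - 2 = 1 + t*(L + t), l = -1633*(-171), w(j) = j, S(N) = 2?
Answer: -41886449/150 ≈ -2.7924e+5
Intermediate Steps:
L = -1/4 (L = -1/4*1 = -1/4 ≈ -0.25000)
l = 279243
U(t) = 3 + t*(-1/4 + t) (U(t) = 2 + (1 + t*(-1/4 + t)) = 3 + t*(-1/4 + t))
p(P) = -12 (p(P) = -7 - 5 = -12)
B(A) = 1/(3 + A**2 - A/4)
B(p(S(4))) - l = 4/(12 - 1*(-12) + 4*(-12)**2) - 1*279243 = 4/(12 + 12 + 4*144) - 279243 = 4/(12 + 12 + 576) - 279243 = 4/600 - 279243 = 4*(1/600) - 279243 = 1/150 - 279243 = -41886449/150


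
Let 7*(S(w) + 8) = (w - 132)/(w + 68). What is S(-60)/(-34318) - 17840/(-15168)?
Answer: 133963915/113867124 ≈ 1.1765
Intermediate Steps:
S(w) = -8 + (-132 + w)/(7*(68 + w)) (S(w) = -8 + ((w - 132)/(w + 68))/7 = -8 + ((-132 + w)/(68 + w))/7 = -8 + (-132 + w)/(7*(68 + w)))
S(-60)/(-34318) - 17840/(-15168) = (5*(-788 - 11*(-60))/(7*(68 - 60)))/(-34318) - 17840/(-15168) = ((5/7)*(-788 + 660)/8)*(-1/34318) - 17840*(-1/15168) = ((5/7)*(⅛)*(-128))*(-1/34318) + 1115/948 = -80/7*(-1/34318) + 1115/948 = 40/120113 + 1115/948 = 133963915/113867124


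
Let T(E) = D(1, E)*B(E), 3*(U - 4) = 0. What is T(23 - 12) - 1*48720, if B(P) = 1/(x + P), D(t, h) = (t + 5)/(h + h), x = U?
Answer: -2679599/55 ≈ -48720.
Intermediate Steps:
U = 4 (U = 4 + (1/3)*0 = 4 + 0 = 4)
x = 4
D(t, h) = (5 + t)/(2*h) (D(t, h) = (5 + t)/((2*h)) = (5 + t)*(1/(2*h)) = (5 + t)/(2*h))
B(P) = 1/(4 + P)
T(E) = 3/(E*(4 + E)) (T(E) = ((5 + 1)/(2*E))/(4 + E) = ((1/2)*6/E)/(4 + E) = (3/E)/(4 + E) = 3/(E*(4 + E)))
T(23 - 12) - 1*48720 = 3/((23 - 12)*(4 + (23 - 12))) - 1*48720 = 3/(11*(4 + 11)) - 48720 = 3*(1/11)/15 - 48720 = 3*(1/11)*(1/15) - 48720 = 1/55 - 48720 = -2679599/55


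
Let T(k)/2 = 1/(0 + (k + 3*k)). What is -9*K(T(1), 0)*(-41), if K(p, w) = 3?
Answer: 1107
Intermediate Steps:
T(k) = 1/(2*k) (T(k) = 2/(0 + (k + 3*k)) = 2/(0 + 4*k) = 2/((4*k)) = 2*(1/(4*k)) = 1/(2*k))
-9*K(T(1), 0)*(-41) = -9*3*(-41) = -27*(-41) = 1107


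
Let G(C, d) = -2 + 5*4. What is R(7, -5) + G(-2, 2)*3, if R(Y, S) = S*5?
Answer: 29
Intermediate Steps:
R(Y, S) = 5*S
G(C, d) = 18 (G(C, d) = -2 + 20 = 18)
R(7, -5) + G(-2, 2)*3 = 5*(-5) + 18*3 = -25 + 54 = 29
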